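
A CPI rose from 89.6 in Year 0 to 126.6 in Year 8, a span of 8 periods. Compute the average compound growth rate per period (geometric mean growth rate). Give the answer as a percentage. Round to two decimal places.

4.42%

Growth factor = (126.6/89.6)^(1/8) = (1.412946)^(1/8) = 1.044157
Growth rate = 1.044157 − 1 = 0.044157 = 4.4157%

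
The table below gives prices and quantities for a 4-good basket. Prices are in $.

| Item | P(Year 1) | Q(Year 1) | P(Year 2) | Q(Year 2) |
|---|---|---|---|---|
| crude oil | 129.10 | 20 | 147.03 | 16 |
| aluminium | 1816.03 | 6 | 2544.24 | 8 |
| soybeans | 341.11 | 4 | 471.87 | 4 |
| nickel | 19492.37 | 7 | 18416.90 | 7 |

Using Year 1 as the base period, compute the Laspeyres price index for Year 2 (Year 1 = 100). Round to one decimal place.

Laspeyres price index uses base-period quantities as weights.
ΣP(Year 2)·Q(Year 1) = 147.03×20 + 2544.24×6 + 471.87×4 + 18416.90×7 = 2940.6 + 15265.44 + 1887.48 + 128918.3 = 149011.82
ΣP(Year 1)·Q(Year 1) = 129.10×20 + 1816.03×6 + 341.11×4 + 19492.37×7 = 2582 + 10896.18 + 1364.44 + 136446.59 = 151289.21
Index = 149011.82 / 151289.21 × 100 = 98.4947

98.5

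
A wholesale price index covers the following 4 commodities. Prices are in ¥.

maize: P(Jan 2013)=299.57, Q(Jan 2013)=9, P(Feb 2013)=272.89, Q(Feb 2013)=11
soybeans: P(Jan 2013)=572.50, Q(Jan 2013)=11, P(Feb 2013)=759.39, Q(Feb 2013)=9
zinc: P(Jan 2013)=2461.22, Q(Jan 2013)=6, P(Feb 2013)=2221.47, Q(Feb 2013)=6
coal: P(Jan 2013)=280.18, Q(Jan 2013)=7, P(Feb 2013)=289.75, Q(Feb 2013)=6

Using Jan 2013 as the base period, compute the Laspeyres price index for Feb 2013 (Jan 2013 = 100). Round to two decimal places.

Laspeyres price index uses base-period quantities as weights.
ΣP(Feb 2013)·Q(Jan 2013) = 272.89×9 + 759.39×11 + 2221.47×6 + 289.75×7 = 2456.01 + 8353.29 + 13328.82 + 2028.25 = 26166.37
ΣP(Jan 2013)·Q(Jan 2013) = 299.57×9 + 572.50×11 + 2461.22×6 + 280.18×7 = 2696.13 + 6297.5 + 14767.32 + 1961.26 = 25722.21
Index = 26166.37 / 25722.21 × 100 = 101.7268

101.73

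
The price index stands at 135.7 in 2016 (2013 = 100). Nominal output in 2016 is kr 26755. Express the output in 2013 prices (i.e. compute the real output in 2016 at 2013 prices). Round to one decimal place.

Real = Nominal ÷ (Index/100) = 26755 ÷ (135.7/100)
     = 26755 ÷ 1.357 = 19716.2859

19716.3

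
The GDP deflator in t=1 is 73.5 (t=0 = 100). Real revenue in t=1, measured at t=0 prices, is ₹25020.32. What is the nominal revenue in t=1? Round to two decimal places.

18389.94

Nominal = Real × (Index/100) = 25020.32 × (73.5/100)
        = 25020.32 × 0.735 = 18389.9352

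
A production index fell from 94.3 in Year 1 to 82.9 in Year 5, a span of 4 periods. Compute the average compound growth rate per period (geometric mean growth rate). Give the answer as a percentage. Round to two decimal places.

-3.17%

Growth factor = (82.9/94.3)^(1/4) = (0.879109)^(1/4) = 0.968302
Growth rate = 0.968302 − 1 = -0.031698 = -3.1698%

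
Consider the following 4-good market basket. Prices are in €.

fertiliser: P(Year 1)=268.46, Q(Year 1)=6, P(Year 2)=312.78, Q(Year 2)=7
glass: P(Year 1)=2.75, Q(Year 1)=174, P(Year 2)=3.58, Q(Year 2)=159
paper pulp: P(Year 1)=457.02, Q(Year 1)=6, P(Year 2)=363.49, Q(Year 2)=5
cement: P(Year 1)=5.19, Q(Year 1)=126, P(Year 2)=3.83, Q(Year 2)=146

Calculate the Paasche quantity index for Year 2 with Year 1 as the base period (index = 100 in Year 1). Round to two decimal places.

99.46

Paasche quantity index uses current-period prices as weights.
ΣP(Year 2)·Q(Year 2) = 312.78×7 + 3.58×159 + 363.49×5 + 3.83×146 = 2189.46 + 569.22 + 1817.45 + 559.18 = 5135.31
ΣP(Year 2)·Q(Year 1) = 312.78×6 + 3.58×174 + 363.49×6 + 3.83×126 = 1876.68 + 622.92 + 2180.94 + 482.58 = 5163.12
Index = 5135.31 / 5163.12 × 100 = 99.4614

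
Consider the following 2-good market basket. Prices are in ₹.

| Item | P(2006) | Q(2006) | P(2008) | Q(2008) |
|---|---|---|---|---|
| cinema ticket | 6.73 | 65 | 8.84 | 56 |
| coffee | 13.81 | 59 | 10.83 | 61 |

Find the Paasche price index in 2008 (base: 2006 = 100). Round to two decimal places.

94.78

Paasche price index uses current-period quantities as weights.
ΣP(2008)·Q(2008) = 8.84×56 + 10.83×61 = 495.04 + 660.63 = 1155.67
ΣP(2006)·Q(2008) = 6.73×56 + 13.81×61 = 376.88 + 842.41 = 1219.29
Index = 1155.67 / 1219.29 × 100 = 94.7822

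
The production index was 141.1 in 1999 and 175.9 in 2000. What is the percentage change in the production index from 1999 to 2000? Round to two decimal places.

24.66%

Change = (175.9 − 141.1) / 141.1 × 100
       = 34.8 / 141.1 × 100 = 24.6634%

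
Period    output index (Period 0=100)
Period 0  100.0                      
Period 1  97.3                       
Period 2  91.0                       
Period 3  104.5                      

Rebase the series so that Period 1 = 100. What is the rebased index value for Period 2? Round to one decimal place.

93.5

Rebased(Period 2) = 91.0 / 97.3 × 100 = 93.5252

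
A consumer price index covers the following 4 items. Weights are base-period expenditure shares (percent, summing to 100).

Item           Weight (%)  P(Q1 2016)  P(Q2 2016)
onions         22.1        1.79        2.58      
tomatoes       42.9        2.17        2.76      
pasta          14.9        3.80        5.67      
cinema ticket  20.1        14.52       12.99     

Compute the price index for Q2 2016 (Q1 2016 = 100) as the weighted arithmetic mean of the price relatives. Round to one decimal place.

126.6

onions: 22.1 × (2.58/1.79) = 22.1 × 1.441341 = 31.8536
tomatoes: 42.9 × (2.76/2.17) = 42.9 × 1.271889 = 54.5641
pasta: 14.9 × (5.67/3.80) = 14.9 × 1.492105 = 22.2324
cinema ticket: 20.1 × (12.99/14.52) = 20.1 × 0.894628 = 17.9820
Index = Σ wᵢ·(p₁ᵢ/p₀ᵢ) = 31.8536 + 54.5641 + 22.2324 + 17.9820 = 126.6321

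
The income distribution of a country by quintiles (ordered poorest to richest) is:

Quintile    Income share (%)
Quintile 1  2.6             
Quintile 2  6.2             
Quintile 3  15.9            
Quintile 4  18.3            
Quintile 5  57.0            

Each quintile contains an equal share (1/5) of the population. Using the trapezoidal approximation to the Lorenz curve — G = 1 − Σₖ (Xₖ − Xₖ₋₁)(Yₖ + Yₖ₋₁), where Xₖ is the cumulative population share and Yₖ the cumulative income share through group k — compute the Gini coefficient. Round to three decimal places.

Cumulative income shares Yₖ: 0.0260, 0.0880, 0.2470, 0.4300, 1.0000
Σ (Xₖ−Xₖ₋₁)(Yₖ+Yₖ₋₁) = (1/5)(0.0260+0.0000) + (1/5)(0.0880+0.0260) + (1/5)(0.2470+0.0880) + (1/5)(0.4300+0.2470) + (1/5)(1.0000+0.4300)
  = 0.0052 + 0.0228 + 0.0670 + 0.1354 + 0.2860 = 0.5164
G = 1 − 0.5164 = 0.4836

0.484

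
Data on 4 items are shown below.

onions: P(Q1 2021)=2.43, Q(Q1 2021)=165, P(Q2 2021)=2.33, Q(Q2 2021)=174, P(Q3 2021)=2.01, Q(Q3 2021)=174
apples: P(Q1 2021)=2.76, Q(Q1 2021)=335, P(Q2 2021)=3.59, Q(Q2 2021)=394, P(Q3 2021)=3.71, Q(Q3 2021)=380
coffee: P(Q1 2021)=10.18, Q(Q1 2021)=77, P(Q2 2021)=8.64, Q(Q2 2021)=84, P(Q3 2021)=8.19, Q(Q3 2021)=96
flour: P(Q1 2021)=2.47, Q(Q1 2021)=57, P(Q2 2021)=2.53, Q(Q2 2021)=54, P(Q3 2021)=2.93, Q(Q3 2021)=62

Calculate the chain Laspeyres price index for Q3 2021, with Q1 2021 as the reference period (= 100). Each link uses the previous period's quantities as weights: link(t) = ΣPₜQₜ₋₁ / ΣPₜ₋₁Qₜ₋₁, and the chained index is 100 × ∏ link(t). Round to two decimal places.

Link Q1 2021→Q2 2021:
ΣP(Q2 2021)Q(Q1 2021) = 2.33×165 + 3.59×335 + 8.64×77 + 2.53×57 = 384.45 + 1202.65 + 665.28 + 144.21 = 2396.59
ΣP(Q1 2021)Q(Q1 2021) = 2.43×165 + 2.76×335 + 10.18×77 + 2.47×57 = 400.95 + 924.6 + 783.86 + 140.79 = 2250.2
link = 2396.59/2250.2 = 1.065056
Link Q2 2021→Q3 2021:
ΣP(Q3 2021)Q(Q2 2021) = 2.01×174 + 3.71×394 + 8.19×84 + 2.93×54 = 349.74 + 1461.74 + 687.96 + 158.22 = 2657.66
ΣP(Q2 2021)Q(Q2 2021) = 2.33×174 + 3.59×394 + 8.64×84 + 2.53×54 = 405.42 + 1414.46 + 725.76 + 136.62 = 2682.26
link = 2657.66/2682.26 = 0.990829
Chained index = 100 × 1.065056 × 0.990829 = 105.5288

105.53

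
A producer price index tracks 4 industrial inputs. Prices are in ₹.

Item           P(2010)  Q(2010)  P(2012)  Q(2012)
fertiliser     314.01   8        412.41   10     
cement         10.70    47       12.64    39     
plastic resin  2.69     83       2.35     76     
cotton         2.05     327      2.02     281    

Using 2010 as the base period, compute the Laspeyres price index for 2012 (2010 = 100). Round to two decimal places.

Laspeyres price index uses base-period quantities as weights.
ΣP(2012)·Q(2010) = 412.41×8 + 12.64×47 + 2.35×83 + 2.02×327 = 3299.28 + 594.08 + 195.05 + 660.54 = 4748.95
ΣP(2010)·Q(2010) = 314.01×8 + 10.70×47 + 2.69×83 + 2.05×327 = 2512.08 + 502.9 + 223.27 + 670.35 = 3908.6
Index = 4748.95 / 3908.6 × 100 = 121.5000

121.50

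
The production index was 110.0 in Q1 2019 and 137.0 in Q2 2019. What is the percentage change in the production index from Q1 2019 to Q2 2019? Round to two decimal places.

24.55%

Change = (137.0 − 110.0) / 110.0 × 100
       = 27.0 / 110.0 × 100 = 24.5455%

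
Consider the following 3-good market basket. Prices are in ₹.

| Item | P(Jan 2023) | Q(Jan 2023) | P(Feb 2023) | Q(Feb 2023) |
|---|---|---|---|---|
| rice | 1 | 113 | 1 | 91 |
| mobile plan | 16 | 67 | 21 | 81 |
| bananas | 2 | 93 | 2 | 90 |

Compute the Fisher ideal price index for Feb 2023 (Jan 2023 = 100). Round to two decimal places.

125.14

Laspeyres component (base-period weights):
ΣP(Feb 2023)Q(Jan 2023) = 1×113 + 21×67 + 2×93 = 113 + 1407 + 186 = 1706
ΣP(Jan 2023)Q(Jan 2023) = 1×113 + 16×67 + 2×93 = 113 + 1072 + 186 = 1371
L = 1706 / 1371 × 100 = 124.4347
Paasche component (current-period weights):
ΣP(Feb 2023)Q(Feb 2023) = 1×91 + 21×81 + 2×90 = 91 + 1701 + 180 = 1972
ΣP(Jan 2023)Q(Feb 2023) = 1×91 + 16×81 + 2×90 = 91 + 1296 + 180 = 1567
P = 1972 / 1567 × 100 = 125.8456
Fisher = √(L × P) = √(124.4347 × 125.8456) = 125.1382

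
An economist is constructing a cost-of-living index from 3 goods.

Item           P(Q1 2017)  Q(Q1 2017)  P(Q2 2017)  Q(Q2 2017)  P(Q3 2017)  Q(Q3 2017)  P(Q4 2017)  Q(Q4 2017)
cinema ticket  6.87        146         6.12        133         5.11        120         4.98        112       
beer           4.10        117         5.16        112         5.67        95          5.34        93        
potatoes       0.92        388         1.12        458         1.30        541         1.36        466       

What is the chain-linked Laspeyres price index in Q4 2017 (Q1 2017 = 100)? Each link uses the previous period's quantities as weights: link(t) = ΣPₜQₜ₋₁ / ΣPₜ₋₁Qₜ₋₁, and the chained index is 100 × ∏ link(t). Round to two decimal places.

104.47

Link Q1 2017→Q2 2017:
ΣP(Q2 2017)Q(Q1 2017) = 6.12×146 + 5.16×117 + 1.12×388 = 893.52 + 603.72 + 434.56 = 1931.8
ΣP(Q1 2017)Q(Q1 2017) = 6.87×146 + 4.10×117 + 0.92×388 = 1003.02 + 479.7 + 356.96 = 1839.68
link = 1931.8/1839.68 = 1.050074
Link Q2 2017→Q3 2017:
ΣP(Q3 2017)Q(Q2 2017) = 5.11×133 + 5.67×112 + 1.30×458 = 679.63 + 635.04 + 595.4 = 1910.07
ΣP(Q2 2017)Q(Q2 2017) = 6.12×133 + 5.16×112 + 1.12×458 = 813.96 + 577.92 + 512.96 = 1904.84
link = 1910.07/1904.84 = 1.002746
Link Q3 2017→Q4 2017:
ΣP(Q4 2017)Q(Q3 2017) = 4.98×120 + 5.34×95 + 1.36×541 = 597.6 + 507.3 + 735.76 = 1840.66
ΣP(Q3 2017)Q(Q3 2017) = 5.11×120 + 5.67×95 + 1.30×541 = 613.2 + 538.65 + 703.3 = 1855.15
link = 1840.66/1855.15 = 0.992189
Chained index = 100 × 1.050074 × 1.002746 × 0.992189 = 104.4733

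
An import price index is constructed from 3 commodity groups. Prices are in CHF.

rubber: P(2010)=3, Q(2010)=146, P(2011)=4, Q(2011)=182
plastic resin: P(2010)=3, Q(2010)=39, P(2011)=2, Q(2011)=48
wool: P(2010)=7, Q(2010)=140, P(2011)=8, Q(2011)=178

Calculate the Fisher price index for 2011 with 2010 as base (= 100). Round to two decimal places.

Laspeyres component (base-period weights):
ΣP(2011)Q(2010) = 4×146 + 2×39 + 8×140 = 584 + 78 + 1120 = 1782
ΣP(2010)Q(2010) = 3×146 + 3×39 + 7×140 = 438 + 117 + 980 = 1535
L = 1782 / 1535 × 100 = 116.0912
Paasche component (current-period weights):
ΣP(2011)Q(2011) = 4×182 + 2×48 + 8×178 = 728 + 96 + 1424 = 2248
ΣP(2010)Q(2011) = 3×182 + 3×48 + 7×178 = 546 + 144 + 1246 = 1936
P = 2248 / 1936 × 100 = 116.1157
Fisher = √(L × P) = √(116.0912 × 116.1157) = 116.1035

116.10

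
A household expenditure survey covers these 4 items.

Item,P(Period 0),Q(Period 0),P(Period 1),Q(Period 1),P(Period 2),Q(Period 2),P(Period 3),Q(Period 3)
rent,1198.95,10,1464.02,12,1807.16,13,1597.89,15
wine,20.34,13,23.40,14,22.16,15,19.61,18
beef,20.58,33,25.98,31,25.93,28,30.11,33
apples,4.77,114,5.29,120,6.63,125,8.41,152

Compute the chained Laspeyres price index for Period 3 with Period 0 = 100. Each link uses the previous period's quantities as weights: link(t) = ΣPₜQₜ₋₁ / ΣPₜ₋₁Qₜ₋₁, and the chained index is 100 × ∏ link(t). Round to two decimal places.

134.38

Link Period 0→Period 1:
ΣP(Period 1)Q(Period 0) = 1464.02×10 + 23.40×13 + 25.98×33 + 5.29×114 = 14640.2 + 304.2 + 857.34 + 603.06 = 16404.8
ΣP(Period 0)Q(Period 0) = 1198.95×10 + 20.34×13 + 20.58×33 + 4.77×114 = 11989.5 + 264.42 + 679.14 + 543.78 = 13476.84
link = 16404.8/13476.84 = 1.217259
Link Period 1→Period 2:
ΣP(Period 2)Q(Period 1) = 1807.16×12 + 22.16×14 + 25.93×31 + 6.63×120 = 21685.92 + 310.24 + 803.83 + 795.6 = 23595.59
ΣP(Period 1)Q(Period 1) = 1464.02×12 + 23.40×14 + 25.98×31 + 5.29×120 = 17568.24 + 327.6 + 805.38 + 634.8 = 19336.02
link = 23595.59/19336.02 = 1.220292
Link Period 2→Period 3:
ΣP(Period 3)Q(Period 2) = 1597.89×13 + 19.61×15 + 30.11×28 + 8.41×125 = 20772.57 + 294.15 + 843.08 + 1051.25 = 22961.05
ΣP(Period 2)Q(Period 2) = 1807.16×13 + 22.16×15 + 25.93×28 + 6.63×125 = 23493.08 + 332.4 + 726.04 + 828.75 = 25380.27
link = 22961.05/25380.27 = 0.904681
Chained index = 100 × 1.217259 × 1.220292 × 0.904681 = 134.3823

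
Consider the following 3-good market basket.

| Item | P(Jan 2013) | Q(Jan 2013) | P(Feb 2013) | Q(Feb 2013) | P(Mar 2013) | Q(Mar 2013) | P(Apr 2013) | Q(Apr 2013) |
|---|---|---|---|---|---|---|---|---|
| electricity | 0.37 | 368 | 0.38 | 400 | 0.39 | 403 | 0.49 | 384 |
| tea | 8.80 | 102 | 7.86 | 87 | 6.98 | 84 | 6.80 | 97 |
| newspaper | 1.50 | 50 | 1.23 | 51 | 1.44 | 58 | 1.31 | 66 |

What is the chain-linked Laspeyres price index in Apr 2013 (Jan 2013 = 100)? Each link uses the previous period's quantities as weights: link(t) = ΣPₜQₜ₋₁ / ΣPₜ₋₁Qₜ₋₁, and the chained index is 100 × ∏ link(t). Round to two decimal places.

86.04

Link Jan 2013→Feb 2013:
ΣP(Feb 2013)Q(Jan 2013) = 0.38×368 + 7.86×102 + 1.23×50 = 139.84 + 801.72 + 61.5 = 1003.06
ΣP(Jan 2013)Q(Jan 2013) = 0.37×368 + 8.80×102 + 1.50×50 = 136.16 + 897.6 + 75 = 1108.76
link = 1003.06/1108.76 = 0.904668
Link Feb 2013→Mar 2013:
ΣP(Mar 2013)Q(Feb 2013) = 0.39×400 + 6.98×87 + 1.44×51 = 156 + 607.26 + 73.44 = 836.7
ΣP(Feb 2013)Q(Feb 2013) = 0.38×400 + 7.86×87 + 1.23×51 = 152 + 683.82 + 62.73 = 898.55
link = 836.7/898.55 = 0.931167
Link Mar 2013→Apr 2013:
ΣP(Apr 2013)Q(Mar 2013) = 0.49×403 + 6.80×84 + 1.31×58 = 197.47 + 571.2 + 75.98 = 844.65
ΣP(Mar 2013)Q(Mar 2013) = 0.39×403 + 6.98×84 + 1.44×58 = 157.17 + 586.32 + 83.52 = 827.01
link = 844.65/827.01 = 1.021330
Chained index = 100 × 0.904668 × 0.931167 × 1.021330 = 86.0365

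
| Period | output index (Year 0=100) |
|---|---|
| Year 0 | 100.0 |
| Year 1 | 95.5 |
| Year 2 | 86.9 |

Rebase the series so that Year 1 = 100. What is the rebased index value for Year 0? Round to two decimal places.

104.71

Rebased(Year 0) = 100.0 / 95.5 × 100 = 104.7120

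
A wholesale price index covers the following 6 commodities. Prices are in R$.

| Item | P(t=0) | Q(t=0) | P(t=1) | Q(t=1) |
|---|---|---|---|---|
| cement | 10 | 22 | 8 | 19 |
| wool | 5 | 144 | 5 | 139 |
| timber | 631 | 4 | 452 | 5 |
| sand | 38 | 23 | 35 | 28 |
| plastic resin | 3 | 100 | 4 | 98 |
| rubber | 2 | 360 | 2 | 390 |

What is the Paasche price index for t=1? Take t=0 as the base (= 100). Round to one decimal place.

85.1

Paasche price index uses current-period quantities as weights.
ΣP(t=1)·Q(t=1) = 8×19 + 5×139 + 452×5 + 35×28 + 4×98 + 2×390 = 152 + 695 + 2260 + 980 + 392 + 780 = 5259
ΣP(t=0)·Q(t=1) = 10×19 + 5×139 + 631×5 + 38×28 + 3×98 + 2×390 = 190 + 695 + 3155 + 1064 + 294 + 780 = 6178
Index = 5259 / 6178 × 100 = 85.1246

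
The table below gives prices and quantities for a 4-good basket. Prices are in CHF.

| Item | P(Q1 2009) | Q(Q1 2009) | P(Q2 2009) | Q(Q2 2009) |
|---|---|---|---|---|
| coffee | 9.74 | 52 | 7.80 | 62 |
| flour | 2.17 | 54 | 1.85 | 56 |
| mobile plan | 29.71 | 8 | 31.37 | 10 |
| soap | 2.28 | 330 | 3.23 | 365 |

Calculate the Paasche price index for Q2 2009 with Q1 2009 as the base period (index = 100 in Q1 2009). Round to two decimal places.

112.14

Paasche price index uses current-period quantities as weights.
ΣP(Q2 2009)·Q(Q2 2009) = 7.80×62 + 1.85×56 + 31.37×10 + 3.23×365 = 483.6 + 103.6 + 313.7 + 1178.95 = 2079.85
ΣP(Q1 2009)·Q(Q2 2009) = 9.74×62 + 2.17×56 + 29.71×10 + 2.28×365 = 603.88 + 121.52 + 297.1 + 832.2 = 1854.7
Index = 2079.85 / 1854.7 × 100 = 112.1394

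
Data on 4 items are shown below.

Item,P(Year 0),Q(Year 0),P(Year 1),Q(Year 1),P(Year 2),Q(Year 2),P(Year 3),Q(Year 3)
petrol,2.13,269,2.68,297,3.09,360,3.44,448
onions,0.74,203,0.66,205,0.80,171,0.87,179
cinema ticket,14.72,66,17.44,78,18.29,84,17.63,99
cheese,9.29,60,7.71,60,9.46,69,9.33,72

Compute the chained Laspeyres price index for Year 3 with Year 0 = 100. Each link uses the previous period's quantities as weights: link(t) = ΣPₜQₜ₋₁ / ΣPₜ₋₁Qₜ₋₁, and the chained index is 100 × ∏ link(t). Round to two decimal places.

125.03

Link Year 0→Year 1:
ΣP(Year 1)Q(Year 0) = 2.68×269 + 0.66×203 + 17.44×66 + 7.71×60 = 720.92 + 133.98 + 1151.04 + 462.6 = 2468.54
ΣP(Year 0)Q(Year 0) = 2.13×269 + 0.74×203 + 14.72×66 + 9.29×60 = 572.97 + 150.22 + 971.52 + 557.4 = 2252.11
link = 2468.54/2252.11 = 1.096101
Link Year 1→Year 2:
ΣP(Year 2)Q(Year 1) = 3.09×297 + 0.80×205 + 18.29×78 + 9.46×60 = 917.73 + 164 + 1426.62 + 567.6 = 3075.95
ΣP(Year 1)Q(Year 1) = 2.68×297 + 0.66×205 + 17.44×78 + 7.71×60 = 795.96 + 135.3 + 1360.32 + 462.6 = 2754.18
link = 3075.95/2754.18 = 1.116830
Link Year 2→Year 3:
ΣP(Year 3)Q(Year 2) = 3.44×360 + 0.87×171 + 17.63×84 + 9.33×69 = 1238.4 + 148.77 + 1480.92 + 643.77 = 3511.86
ΣP(Year 2)Q(Year 2) = 3.09×360 + 0.80×171 + 18.29×84 + 9.46×69 = 1112.4 + 136.8 + 1536.36 + 652.74 = 3438.3
link = 3511.86/3438.3 = 1.021394
Chained index = 100 × 1.096101 × 1.116830 × 1.021394 = 125.0348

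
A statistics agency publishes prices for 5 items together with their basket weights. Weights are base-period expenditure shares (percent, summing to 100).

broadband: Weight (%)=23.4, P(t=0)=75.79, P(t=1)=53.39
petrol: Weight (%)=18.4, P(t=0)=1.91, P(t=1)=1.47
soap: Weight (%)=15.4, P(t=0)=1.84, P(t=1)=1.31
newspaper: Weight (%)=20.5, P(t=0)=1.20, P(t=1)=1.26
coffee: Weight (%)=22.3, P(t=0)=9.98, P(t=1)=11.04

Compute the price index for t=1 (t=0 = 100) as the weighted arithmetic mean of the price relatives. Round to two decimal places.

87.80

broadband: 23.4 × (53.39/75.79) = 23.4 × 0.704446 = 16.4840
petrol: 18.4 × (1.47/1.91) = 18.4 × 0.769634 = 14.1613
soap: 15.4 × (1.31/1.84) = 15.4 × 0.711957 = 10.9641
newspaper: 20.5 × (1.26/1.20) = 20.5 × 1.050000 = 21.5250
coffee: 22.3 × (11.04/9.98) = 22.3 × 1.106212 = 24.6685
Index = Σ wᵢ·(p₁ᵢ/p₀ᵢ) = 16.4840 + 14.1613 + 10.9641 + 21.5250 + 24.6685 = 87.8030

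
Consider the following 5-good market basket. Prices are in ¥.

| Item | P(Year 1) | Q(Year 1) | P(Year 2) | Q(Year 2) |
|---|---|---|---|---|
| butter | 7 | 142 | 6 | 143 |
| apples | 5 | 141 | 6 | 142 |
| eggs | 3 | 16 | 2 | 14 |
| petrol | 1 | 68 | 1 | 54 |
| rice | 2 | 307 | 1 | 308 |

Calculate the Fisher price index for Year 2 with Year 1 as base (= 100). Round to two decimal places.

Laspeyres component (base-period weights):
ΣP(Year 2)Q(Year 1) = 6×142 + 6×141 + 2×16 + 1×68 + 1×307 = 852 + 846 + 32 + 68 + 307 = 2105
ΣP(Year 1)Q(Year 1) = 7×142 + 5×141 + 3×16 + 1×68 + 2×307 = 994 + 705 + 48 + 68 + 614 = 2429
L = 2105 / 2429 × 100 = 86.6612
Paasche component (current-period weights):
ΣP(Year 2)Q(Year 2) = 6×143 + 6×142 + 2×14 + 1×54 + 1×308 = 858 + 852 + 28 + 54 + 308 = 2100
ΣP(Year 1)Q(Year 2) = 7×143 + 5×142 + 3×14 + 1×54 + 2×308 = 1001 + 710 + 42 + 54 + 616 = 2423
P = 2100 / 2423 × 100 = 86.6694
Fisher = √(L × P) = √(86.6612 × 86.6694) = 86.6653

86.67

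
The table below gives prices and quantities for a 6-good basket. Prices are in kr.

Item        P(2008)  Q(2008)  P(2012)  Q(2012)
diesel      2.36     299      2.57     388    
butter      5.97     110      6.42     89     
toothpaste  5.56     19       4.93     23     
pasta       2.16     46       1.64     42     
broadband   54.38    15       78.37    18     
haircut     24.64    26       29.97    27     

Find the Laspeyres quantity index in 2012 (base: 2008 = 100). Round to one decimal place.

Laspeyres quantity index uses base-period prices as weights.
ΣP(2008)·Q(2012) = 2.36×388 + 5.97×89 + 5.56×23 + 2.16×42 + 54.38×18 + 24.64×27 = 915.68 + 531.33 + 127.88 + 90.72 + 978.84 + 665.28 = 3309.73
ΣP(2008)·Q(2008) = 2.36×299 + 5.97×110 + 5.56×19 + 2.16×46 + 54.38×15 + 24.64×26 = 705.64 + 656.7 + 105.64 + 99.36 + 815.7 + 640.64 = 3023.68
Index = 3309.73 / 3023.68 × 100 = 109.4603

109.5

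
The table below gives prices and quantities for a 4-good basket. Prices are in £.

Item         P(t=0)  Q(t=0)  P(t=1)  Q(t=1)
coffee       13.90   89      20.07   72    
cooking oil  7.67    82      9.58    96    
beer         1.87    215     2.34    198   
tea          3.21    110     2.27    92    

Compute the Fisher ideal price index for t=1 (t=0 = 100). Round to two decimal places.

Laspeyres component (base-period weights):
ΣP(t=1)Q(t=0) = 20.07×89 + 9.58×82 + 2.34×215 + 2.27×110 = 1786.23 + 785.56 + 503.1 + 249.7 = 3324.59
ΣP(t=0)Q(t=0) = 13.90×89 + 7.67×82 + 1.87×215 + 3.21×110 = 1237.1 + 628.94 + 402.05 + 353.1 = 2621.19
L = 3324.59 / 2621.19 × 100 = 126.8351
Paasche component (current-period weights):
ΣP(t=1)Q(t=1) = 20.07×72 + 9.58×96 + 2.34×198 + 2.27×92 = 1445.04 + 919.68 + 463.32 + 208.84 = 3036.88
ΣP(t=0)Q(t=1) = 13.90×72 + 7.67×96 + 1.87×198 + 3.21×92 = 1000.8 + 736.32 + 370.26 + 295.32 = 2402.7
P = 3036.88 / 2402.7 × 100 = 126.3945
Fisher = √(L × P) = √(126.8351 × 126.3945) = 126.6146

126.61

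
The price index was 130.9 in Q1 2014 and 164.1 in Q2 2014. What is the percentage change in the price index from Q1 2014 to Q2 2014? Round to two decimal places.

Change = (164.1 − 130.9) / 130.9 × 100
       = 33.2 / 130.9 × 100 = 25.3629%

25.36%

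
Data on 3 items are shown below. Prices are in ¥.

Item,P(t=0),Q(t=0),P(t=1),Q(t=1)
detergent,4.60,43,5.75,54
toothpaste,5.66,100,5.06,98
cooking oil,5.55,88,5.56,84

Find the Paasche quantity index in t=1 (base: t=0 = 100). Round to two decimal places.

Paasche quantity index uses current-period prices as weights.
ΣP(t=1)·Q(t=1) = 5.75×54 + 5.06×98 + 5.56×84 = 310.5 + 495.88 + 467.04 = 1273.42
ΣP(t=1)·Q(t=0) = 5.75×43 + 5.06×100 + 5.56×88 = 247.25 + 506 + 489.28 = 1242.53
Index = 1273.42 / 1242.53 × 100 = 102.4861

102.49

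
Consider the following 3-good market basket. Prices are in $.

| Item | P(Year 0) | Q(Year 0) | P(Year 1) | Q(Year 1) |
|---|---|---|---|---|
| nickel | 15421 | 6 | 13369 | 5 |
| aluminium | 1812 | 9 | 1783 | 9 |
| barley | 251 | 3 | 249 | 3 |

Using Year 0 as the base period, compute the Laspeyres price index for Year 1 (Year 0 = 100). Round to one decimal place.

Laspeyres price index uses base-period quantities as weights.
ΣP(Year 1)·Q(Year 0) = 13369×6 + 1783×9 + 249×3 = 80214 + 16047 + 747 = 97008
ΣP(Year 0)·Q(Year 0) = 15421×6 + 1812×9 + 251×3 = 92526 + 16308 + 753 = 109587
Index = 97008 / 109587 × 100 = 88.5214

88.5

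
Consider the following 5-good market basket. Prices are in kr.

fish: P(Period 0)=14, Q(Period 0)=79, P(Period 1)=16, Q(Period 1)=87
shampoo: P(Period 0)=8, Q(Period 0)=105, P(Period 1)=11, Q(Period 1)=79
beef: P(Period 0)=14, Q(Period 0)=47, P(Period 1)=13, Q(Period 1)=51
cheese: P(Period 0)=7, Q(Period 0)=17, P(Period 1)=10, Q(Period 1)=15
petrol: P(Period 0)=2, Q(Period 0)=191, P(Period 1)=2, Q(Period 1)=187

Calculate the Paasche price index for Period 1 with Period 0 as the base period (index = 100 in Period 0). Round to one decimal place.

Paasche price index uses current-period quantities as weights.
ΣP(Period 1)·Q(Period 1) = 16×87 + 11×79 + 13×51 + 10×15 + 2×187 = 1392 + 869 + 663 + 150 + 374 = 3448
ΣP(Period 0)·Q(Period 1) = 14×87 + 8×79 + 14×51 + 7×15 + 2×187 = 1218 + 632 + 714 + 105 + 374 = 3043
Index = 3448 / 3043 × 100 = 113.3092

113.3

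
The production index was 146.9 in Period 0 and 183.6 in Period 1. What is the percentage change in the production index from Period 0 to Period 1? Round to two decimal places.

Change = (183.6 − 146.9) / 146.9 × 100
       = 36.7 / 146.9 × 100 = 24.9830%

24.98%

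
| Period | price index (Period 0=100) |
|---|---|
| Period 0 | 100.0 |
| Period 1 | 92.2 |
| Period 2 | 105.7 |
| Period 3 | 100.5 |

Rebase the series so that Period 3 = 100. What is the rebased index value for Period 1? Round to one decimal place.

Rebased(Period 1) = 92.2 / 100.5 × 100 = 91.7413

91.7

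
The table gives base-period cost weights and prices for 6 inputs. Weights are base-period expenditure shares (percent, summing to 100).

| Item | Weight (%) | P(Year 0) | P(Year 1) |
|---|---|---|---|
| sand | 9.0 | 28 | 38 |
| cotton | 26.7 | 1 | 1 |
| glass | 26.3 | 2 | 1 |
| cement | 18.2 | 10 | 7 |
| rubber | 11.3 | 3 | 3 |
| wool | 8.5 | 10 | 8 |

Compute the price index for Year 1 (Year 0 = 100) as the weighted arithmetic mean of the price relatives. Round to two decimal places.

82.90

sand: 9.0 × (38/28) = 9.0 × 1.357143 = 12.2143
cotton: 26.7 × (1/1) = 26.7 × 1.000000 = 26.7000
glass: 26.3 × (1/2) = 26.3 × 0.500000 = 13.1500
cement: 18.2 × (7/10) = 18.2 × 0.700000 = 12.7400
rubber: 11.3 × (3/3) = 11.3 × 1.000000 = 11.3000
wool: 8.5 × (8/10) = 8.5 × 0.800000 = 6.8000
Index = Σ wᵢ·(p₁ᵢ/p₀ᵢ) = 12.2143 + 26.7000 + 13.1500 + 12.7400 + 11.3000 + 6.8000 = 82.9043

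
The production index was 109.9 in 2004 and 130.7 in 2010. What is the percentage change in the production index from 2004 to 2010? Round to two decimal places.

18.93%

Change = (130.7 − 109.9) / 109.9 × 100
       = 20.8 / 109.9 × 100 = 18.9263%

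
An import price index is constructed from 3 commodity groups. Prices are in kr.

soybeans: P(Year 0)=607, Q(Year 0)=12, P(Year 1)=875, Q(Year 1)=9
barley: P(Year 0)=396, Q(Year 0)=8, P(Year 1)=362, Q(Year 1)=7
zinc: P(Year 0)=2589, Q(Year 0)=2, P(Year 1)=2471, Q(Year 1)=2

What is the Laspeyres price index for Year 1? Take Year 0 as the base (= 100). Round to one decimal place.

Laspeyres price index uses base-period quantities as weights.
ΣP(Year 1)·Q(Year 0) = 875×12 + 362×8 + 2471×2 = 10500 + 2896 + 4942 = 18338
ΣP(Year 0)·Q(Year 0) = 607×12 + 396×8 + 2589×2 = 7284 + 3168 + 5178 = 15630
Index = 18338 / 15630 × 100 = 117.3257

117.3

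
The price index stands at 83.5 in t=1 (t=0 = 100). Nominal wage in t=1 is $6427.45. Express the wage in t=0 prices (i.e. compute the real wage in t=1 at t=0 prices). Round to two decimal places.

7697.54

Real = Nominal ÷ (Index/100) = 6427.45 ÷ (83.5/100)
     = 6427.45 ÷ 0.835 = 7697.5449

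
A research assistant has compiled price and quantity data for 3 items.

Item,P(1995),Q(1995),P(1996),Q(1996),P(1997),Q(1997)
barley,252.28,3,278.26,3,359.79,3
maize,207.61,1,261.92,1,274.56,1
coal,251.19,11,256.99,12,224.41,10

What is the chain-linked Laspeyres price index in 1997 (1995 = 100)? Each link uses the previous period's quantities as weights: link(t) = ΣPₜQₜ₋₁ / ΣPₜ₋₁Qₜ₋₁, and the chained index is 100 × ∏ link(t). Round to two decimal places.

101.89

Link 1995→1996:
ΣP(1996)Q(1995) = 278.26×3 + 261.92×1 + 256.99×11 = 834.78 + 261.92 + 2826.89 = 3923.59
ΣP(1995)Q(1995) = 252.28×3 + 207.61×1 + 251.19×11 = 756.84 + 207.61 + 2763.09 = 3727.54
link = 3923.59/3727.54 = 1.052595
Link 1996→1997:
ΣP(1997)Q(1996) = 359.79×3 + 274.56×1 + 224.41×12 = 1079.37 + 274.56 + 2692.92 = 4046.85
ΣP(1996)Q(1996) = 278.26×3 + 261.92×1 + 256.99×12 = 834.78 + 261.92 + 3083.88 = 4180.58
link = 4046.85/4180.58 = 0.968012
Chained index = 100 × 1.052595 × 0.968012 = 101.8924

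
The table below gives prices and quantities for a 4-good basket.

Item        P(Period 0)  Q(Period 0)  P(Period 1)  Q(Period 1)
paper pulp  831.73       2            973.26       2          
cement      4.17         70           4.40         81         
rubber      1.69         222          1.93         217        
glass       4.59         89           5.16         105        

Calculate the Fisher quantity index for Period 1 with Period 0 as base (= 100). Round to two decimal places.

103.95

Laspeyres component (base-period weights):
ΣP(Period 0)Q(Period 1) = 831.73×2 + 4.17×81 + 1.69×217 + 4.59×105 = 1663.46 + 337.77 + 366.73 + 481.95 = 2849.91
ΣP(Period 0)Q(Period 0) = 831.73×2 + 4.17×70 + 1.69×222 + 4.59×89 = 1663.46 + 291.9 + 375.18 + 408.51 = 2739.05
L = 2849.91 / 2739.05 × 100 = 104.0474
Paasche component (current-period weights):
ΣP(Period 1)Q(Period 1) = 973.26×2 + 4.40×81 + 1.93×217 + 5.16×105 = 1946.52 + 356.4 + 418.81 + 541.8 = 3263.53
ΣP(Period 1)Q(Period 0) = 973.26×2 + 4.40×70 + 1.93×222 + 5.16×89 = 1946.52 + 308 + 428.46 + 459.24 = 3142.22
P = 3263.53 / 3142.22 × 100 = 103.8606
Fisher = √(L × P) = √(104.0474 × 103.8606) = 103.9540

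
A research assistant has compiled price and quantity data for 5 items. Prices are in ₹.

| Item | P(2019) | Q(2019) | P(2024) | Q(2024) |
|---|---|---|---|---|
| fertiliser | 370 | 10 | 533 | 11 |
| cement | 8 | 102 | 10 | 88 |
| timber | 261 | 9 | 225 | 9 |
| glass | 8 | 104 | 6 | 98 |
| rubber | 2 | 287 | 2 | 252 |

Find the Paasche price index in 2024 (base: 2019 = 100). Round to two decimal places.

117.23

Paasche price index uses current-period quantities as weights.
ΣP(2024)·Q(2024) = 533×11 + 10×88 + 225×9 + 6×98 + 2×252 = 5863 + 880 + 2025 + 588 + 504 = 9860
ΣP(2019)·Q(2024) = 370×11 + 8×88 + 261×9 + 8×98 + 2×252 = 4070 + 704 + 2349 + 784 + 504 = 8411
Index = 9860 / 8411 × 100 = 117.2274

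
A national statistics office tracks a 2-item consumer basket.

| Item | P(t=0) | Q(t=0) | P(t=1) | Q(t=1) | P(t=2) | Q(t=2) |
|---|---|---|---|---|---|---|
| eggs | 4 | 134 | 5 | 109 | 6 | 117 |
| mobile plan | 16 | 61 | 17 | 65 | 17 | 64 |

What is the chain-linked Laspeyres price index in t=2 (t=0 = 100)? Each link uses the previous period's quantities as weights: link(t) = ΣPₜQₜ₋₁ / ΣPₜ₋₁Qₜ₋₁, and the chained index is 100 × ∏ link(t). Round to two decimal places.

120.35

Link t=0→t=1:
ΣP(t=1)Q(t=0) = 5×134 + 17×61 = 670 + 1037 = 1707
ΣP(t=0)Q(t=0) = 4×134 + 16×61 = 536 + 976 = 1512
link = 1707/1512 = 1.128968
Link t=1→t=2:
ΣP(t=2)Q(t=1) = 6×109 + 17×65 = 654 + 1105 = 1759
ΣP(t=1)Q(t=1) = 5×109 + 17×65 = 545 + 1105 = 1650
link = 1759/1650 = 1.066061
Chained index = 100 × 1.128968 × 1.066061 = 120.3549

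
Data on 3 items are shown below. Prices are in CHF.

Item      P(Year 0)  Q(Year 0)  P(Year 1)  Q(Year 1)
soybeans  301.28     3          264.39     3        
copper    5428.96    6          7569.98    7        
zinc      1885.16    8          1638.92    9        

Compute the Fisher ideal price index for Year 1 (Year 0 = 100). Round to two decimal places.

122.41

Laspeyres component (base-period weights):
ΣP(Year 1)Q(Year 0) = 264.39×3 + 7569.98×6 + 1638.92×8 = 793.17 + 45419.88 + 13111.36 = 59324.41
ΣP(Year 0)Q(Year 0) = 301.28×3 + 5428.96×6 + 1885.16×8 = 903.84 + 32573.76 + 15081.28 = 48558.88
L = 59324.41 / 48558.88 × 100 = 122.1701
Paasche component (current-period weights):
ΣP(Year 1)Q(Year 1) = 264.39×3 + 7569.98×7 + 1638.92×9 = 793.17 + 52989.86 + 14750.28 = 68533.31
ΣP(Year 0)Q(Year 1) = 301.28×3 + 5428.96×7 + 1885.16×9 = 903.84 + 38002.72 + 16966.44 = 55873
P = 68533.31 / 55873 × 100 = 122.6591
Fisher = √(L × P) = √(122.1701 × 122.6591) = 122.4143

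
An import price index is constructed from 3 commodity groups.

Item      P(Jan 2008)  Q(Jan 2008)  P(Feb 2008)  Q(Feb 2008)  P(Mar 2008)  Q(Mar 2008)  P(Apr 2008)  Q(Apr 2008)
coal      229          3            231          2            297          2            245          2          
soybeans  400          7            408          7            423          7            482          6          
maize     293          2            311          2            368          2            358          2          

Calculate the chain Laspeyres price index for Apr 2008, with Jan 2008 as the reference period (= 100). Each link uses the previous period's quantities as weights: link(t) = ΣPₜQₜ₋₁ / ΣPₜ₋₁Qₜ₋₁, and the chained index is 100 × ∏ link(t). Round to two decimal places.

119.04

Link Jan 2008→Feb 2008:
ΣP(Feb 2008)Q(Jan 2008) = 231×3 + 408×7 + 311×2 = 693 + 2856 + 622 = 4171
ΣP(Jan 2008)Q(Jan 2008) = 229×3 + 400×7 + 293×2 = 687 + 2800 + 586 = 4073
link = 4171/4073 = 1.024061
Link Feb 2008→Mar 2008:
ΣP(Mar 2008)Q(Feb 2008) = 297×2 + 423×7 + 368×2 = 594 + 2961 + 736 = 4291
ΣP(Feb 2008)Q(Feb 2008) = 231×2 + 408×7 + 311×2 = 462 + 2856 + 622 = 3940
link = 4291/3940 = 1.089086
Link Mar 2008→Apr 2008:
ΣP(Apr 2008)Q(Mar 2008) = 245×2 + 482×7 + 358×2 = 490 + 3374 + 716 = 4580
ΣP(Mar 2008)Q(Mar 2008) = 297×2 + 423×7 + 368×2 = 594 + 2961 + 736 = 4291
link = 4580/4291 = 1.067350
Chained index = 100 × 1.024061 × 1.089086 × 1.067350 = 119.0406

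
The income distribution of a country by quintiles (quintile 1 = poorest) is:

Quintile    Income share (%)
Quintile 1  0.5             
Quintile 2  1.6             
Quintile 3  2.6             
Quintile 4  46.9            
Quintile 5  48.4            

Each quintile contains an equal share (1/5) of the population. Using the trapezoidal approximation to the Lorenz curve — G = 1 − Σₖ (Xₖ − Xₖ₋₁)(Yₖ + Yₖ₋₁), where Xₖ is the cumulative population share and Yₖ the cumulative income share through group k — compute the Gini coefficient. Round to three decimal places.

Cumulative income shares Yₖ: 0.0050, 0.0210, 0.0470, 0.5160, 1.0000
Σ (Xₖ−Xₖ₋₁)(Yₖ+Yₖ₋₁) = (1/5)(0.0050+0.0000) + (1/5)(0.0210+0.0050) + (1/5)(0.0470+0.0210) + (1/5)(0.5160+0.0470) + (1/5)(1.0000+0.5160)
  = 0.0010 + 0.0052 + 0.0136 + 0.1126 + 0.3032 = 0.4356
G = 1 − 0.4356 = 0.5644

0.564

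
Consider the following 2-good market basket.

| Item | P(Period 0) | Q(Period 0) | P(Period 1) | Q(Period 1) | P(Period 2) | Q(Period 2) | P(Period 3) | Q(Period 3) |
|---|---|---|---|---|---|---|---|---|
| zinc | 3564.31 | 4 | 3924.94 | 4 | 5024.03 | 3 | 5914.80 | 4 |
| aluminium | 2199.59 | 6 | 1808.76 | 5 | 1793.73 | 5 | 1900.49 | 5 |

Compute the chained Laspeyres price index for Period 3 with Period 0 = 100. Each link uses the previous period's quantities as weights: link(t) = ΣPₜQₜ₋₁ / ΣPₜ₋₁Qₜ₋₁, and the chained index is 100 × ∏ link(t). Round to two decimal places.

128.75

Link Period 0→Period 1:
ΣP(Period 1)Q(Period 0) = 3924.94×4 + 1808.76×6 = 15699.76 + 10852.56 = 26552.32
ΣP(Period 0)Q(Period 0) = 3564.31×4 + 2199.59×6 = 14257.24 + 13197.54 = 27454.78
link = 26552.32/27454.78 = 0.967129
Link Period 1→Period 2:
ΣP(Period 2)Q(Period 1) = 5024.03×4 + 1793.73×5 = 20096.12 + 8968.65 = 29064.77
ΣP(Period 1)Q(Period 1) = 3924.94×4 + 1808.76×5 = 15699.76 + 9043.8 = 24743.56
link = 29064.77/24743.56 = 1.174640
Link Period 2→Period 3:
ΣP(Period 3)Q(Period 2) = 5914.80×3 + 1900.49×5 = 17744.4 + 9502.45 = 27246.85
ΣP(Period 2)Q(Period 2) = 5024.03×3 + 1793.73×5 = 15072.09 + 8968.65 = 24040.74
link = 27246.85/24040.74 = 1.133362
Chained index = 100 × 0.967129 × 1.174640 × 1.133362 = 128.7531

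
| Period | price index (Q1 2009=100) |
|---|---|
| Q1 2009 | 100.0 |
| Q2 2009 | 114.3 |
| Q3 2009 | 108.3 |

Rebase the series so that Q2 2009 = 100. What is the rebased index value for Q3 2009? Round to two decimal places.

Rebased(Q3 2009) = 108.3 / 114.3 × 100 = 94.7507

94.75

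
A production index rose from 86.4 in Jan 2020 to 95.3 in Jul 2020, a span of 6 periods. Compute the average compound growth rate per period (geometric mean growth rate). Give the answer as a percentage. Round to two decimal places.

Growth factor = (95.3/86.4)^(1/6) = (1.103009)^(1/6) = 1.016475
Growth rate = 1.016475 − 1 = 0.016475 = 1.6475%

1.65%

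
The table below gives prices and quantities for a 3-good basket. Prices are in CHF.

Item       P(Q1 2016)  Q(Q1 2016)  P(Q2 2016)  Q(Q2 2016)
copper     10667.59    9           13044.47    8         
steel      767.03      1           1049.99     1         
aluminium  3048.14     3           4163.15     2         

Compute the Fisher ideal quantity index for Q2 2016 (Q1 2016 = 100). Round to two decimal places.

86.95

Laspeyres component (base-period weights):
ΣP(Q1 2016)Q(Q2 2016) = 10667.59×8 + 767.03×1 + 3048.14×2 = 85340.72 + 767.03 + 6096.28 = 92204.03
ΣP(Q1 2016)Q(Q1 2016) = 10667.59×9 + 767.03×1 + 3048.14×3 = 96008.31 + 767.03 + 9144.42 = 105919.76
L = 92204.03 / 105919.76 × 100 = 87.0508
Paasche component (current-period weights):
ΣP(Q2 2016)Q(Q2 2016) = 13044.47×8 + 1049.99×1 + 4163.15×2 = 104355.76 + 1049.99 + 8326.3 = 113732.05
ΣP(Q2 2016)Q(Q1 2016) = 13044.47×9 + 1049.99×1 + 4163.15×3 = 117400.23 + 1049.99 + 12489.45 = 130939.67
P = 113732.05 / 130939.67 × 100 = 86.8584
Fisher = √(L × P) = √(87.0508 × 86.8584) = 86.9545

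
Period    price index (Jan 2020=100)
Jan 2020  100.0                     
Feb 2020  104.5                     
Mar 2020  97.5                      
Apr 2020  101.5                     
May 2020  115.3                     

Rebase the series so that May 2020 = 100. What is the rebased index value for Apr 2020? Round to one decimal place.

Rebased(Apr 2020) = 101.5 / 115.3 × 100 = 88.0312

88.0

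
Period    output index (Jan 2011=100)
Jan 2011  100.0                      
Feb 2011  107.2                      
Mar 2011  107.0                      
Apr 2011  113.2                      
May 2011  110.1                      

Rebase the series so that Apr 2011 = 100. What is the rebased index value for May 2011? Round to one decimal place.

97.3

Rebased(May 2011) = 110.1 / 113.2 × 100 = 97.2615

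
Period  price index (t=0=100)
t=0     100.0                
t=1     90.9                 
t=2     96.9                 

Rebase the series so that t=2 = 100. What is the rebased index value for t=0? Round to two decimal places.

Rebased(t=0) = 100.0 / 96.9 × 100 = 103.1992

103.20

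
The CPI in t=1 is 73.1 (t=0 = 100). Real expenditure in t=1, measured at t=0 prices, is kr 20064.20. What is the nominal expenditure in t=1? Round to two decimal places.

14666.93

Nominal = Real × (Index/100) = 20064.20 × (73.1/100)
        = 20064.20 × 0.731 = 14666.9302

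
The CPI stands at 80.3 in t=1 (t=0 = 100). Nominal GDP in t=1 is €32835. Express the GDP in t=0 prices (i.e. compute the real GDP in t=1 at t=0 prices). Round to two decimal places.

40890.41

Real = Nominal ÷ (Index/100) = 32835 ÷ (80.3/100)
     = 32835 ÷ 0.803 = 40890.4110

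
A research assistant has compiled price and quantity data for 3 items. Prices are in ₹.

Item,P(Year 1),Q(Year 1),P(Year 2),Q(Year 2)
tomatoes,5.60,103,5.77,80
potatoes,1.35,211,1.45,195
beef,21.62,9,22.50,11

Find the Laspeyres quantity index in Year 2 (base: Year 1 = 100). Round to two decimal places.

89.85

Laspeyres quantity index uses base-period prices as weights.
ΣP(Year 1)·Q(Year 2) = 5.60×80 + 1.35×195 + 21.62×11 = 448 + 263.25 + 237.82 = 949.07
ΣP(Year 1)·Q(Year 1) = 5.60×103 + 1.35×211 + 21.62×9 = 576.8 + 284.85 + 194.58 = 1056.23
Index = 949.07 / 1056.23 × 100 = 89.8545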